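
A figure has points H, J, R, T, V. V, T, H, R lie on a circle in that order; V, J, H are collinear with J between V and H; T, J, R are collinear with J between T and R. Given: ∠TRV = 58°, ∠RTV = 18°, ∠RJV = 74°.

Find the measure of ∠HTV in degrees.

∠HTV = 66°

1. ∠HVR = 48°  [△VJR]
2. ∠RHV = 18°  [same arc VR]
3. ∠HRV = 114°  [△VHR]
4. ∠HTV = 66°  [cyclic VTHR, opposite ∠T+∠R]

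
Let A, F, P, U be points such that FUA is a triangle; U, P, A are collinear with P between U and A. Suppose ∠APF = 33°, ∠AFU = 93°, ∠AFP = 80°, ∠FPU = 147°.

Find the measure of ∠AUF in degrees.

1. ∠FAP = 67°  [△FPA]
2. ∠FAU = 67°  [P on ray AU]
3. ∠AUF = 20°  [△FUA]

∠AUF = 20°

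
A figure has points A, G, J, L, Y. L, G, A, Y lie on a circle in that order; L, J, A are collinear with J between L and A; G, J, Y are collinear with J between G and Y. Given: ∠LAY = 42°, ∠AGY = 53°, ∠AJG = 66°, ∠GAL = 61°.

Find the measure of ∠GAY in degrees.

1. ∠LGY = 42°  [same arc LY]
2. ∠GYL = 61°  [same arc LG]
3. ∠GLY = 77°  [△LGY]
4. ∠GAY = 103°  [cyclic LGAY, opposite ∠L+∠A]

∠GAY = 103°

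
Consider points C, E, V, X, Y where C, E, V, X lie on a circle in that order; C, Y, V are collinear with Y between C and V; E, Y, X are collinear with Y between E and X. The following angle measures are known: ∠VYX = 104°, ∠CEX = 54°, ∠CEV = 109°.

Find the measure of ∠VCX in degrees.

∠VCX = 55°

1. ∠CVX = 54°  [same arc CX]
2. ∠CXV = 71°  [cyclic CEVX, opposite ∠E+∠X]
3. ∠VCX = 55°  [△CVX]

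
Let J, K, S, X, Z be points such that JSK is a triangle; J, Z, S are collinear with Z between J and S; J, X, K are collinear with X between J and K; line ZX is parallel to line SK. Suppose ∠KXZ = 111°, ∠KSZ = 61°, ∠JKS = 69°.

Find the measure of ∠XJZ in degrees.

∠XJZ = 50°

1. ∠JSK = 61°  [Z on ray SJ]
2. ∠KJS = 50°  [△JSK]
3. ∠XJZ = 50°  [Z on JS, X on JK]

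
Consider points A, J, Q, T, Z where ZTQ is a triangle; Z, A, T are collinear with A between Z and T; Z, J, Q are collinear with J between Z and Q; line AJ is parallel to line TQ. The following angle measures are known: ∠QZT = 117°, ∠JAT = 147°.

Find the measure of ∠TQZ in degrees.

1. ∠AZJ = 117°  [A on ZT, J on ZQ]
2. ∠JAZ = 33°  [linear pair at A on ZT]
3. ∠AJZ = 30°  [△ZAJ]
4. ∠TQZ = 30°  [AJ∥TQ, corresponding at J]

∠TQZ = 30°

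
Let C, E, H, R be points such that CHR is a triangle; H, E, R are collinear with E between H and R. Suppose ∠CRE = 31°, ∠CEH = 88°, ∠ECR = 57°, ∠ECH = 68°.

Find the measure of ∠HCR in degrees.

1. ∠CRH = 31°  [E on ray RH]
2. ∠CHE = 24°  [△CHE]
3. ∠CHR = 24°  [E on ray HR]
4. ∠HCR = 125°  [△CHR]

∠HCR = 125°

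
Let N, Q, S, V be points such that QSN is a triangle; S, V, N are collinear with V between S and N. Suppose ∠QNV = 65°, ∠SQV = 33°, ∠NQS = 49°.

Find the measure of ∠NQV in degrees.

∠NQV = 16°

1. ∠QNS = 65°  [V on ray NS]
2. ∠NSQ = 66°  [△QSN]
3. ∠QSV = 66°  [V on ray SN]
4. ∠QVS = 81°  [△QSV]
5. ∠NVQ = 99°  [linear pair at V on SN]
6. ∠NQV = 16°  [△QVN]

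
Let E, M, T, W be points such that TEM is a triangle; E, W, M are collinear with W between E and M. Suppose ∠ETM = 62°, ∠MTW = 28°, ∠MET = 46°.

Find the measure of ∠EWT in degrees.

1. ∠EMT = 72°  [△TEM]
2. ∠TMW = 72°  [W on ray ME]
3. ∠MWT = 80°  [△TWM]
4. ∠EWT = 100°  [linear pair at W on EM]

∠EWT = 100°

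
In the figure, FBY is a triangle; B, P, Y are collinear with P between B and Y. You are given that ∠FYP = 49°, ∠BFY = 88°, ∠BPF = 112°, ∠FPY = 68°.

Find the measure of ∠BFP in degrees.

1. ∠BYF = 49°  [P on ray YB]
2. ∠FBY = 43°  [△FBY]
3. ∠FBP = 43°  [P on ray BY]
4. ∠BFP = 25°  [△FBP]

∠BFP = 25°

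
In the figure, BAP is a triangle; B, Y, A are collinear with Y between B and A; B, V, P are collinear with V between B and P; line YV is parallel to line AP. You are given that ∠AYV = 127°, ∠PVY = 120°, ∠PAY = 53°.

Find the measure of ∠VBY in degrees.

∠VBY = 67°

1. ∠BYV = 53°  [linear pair at Y on BA]
2. ∠BVY = 60°  [linear pair at V on BP]
3. ∠VBY = 67°  [△BYV]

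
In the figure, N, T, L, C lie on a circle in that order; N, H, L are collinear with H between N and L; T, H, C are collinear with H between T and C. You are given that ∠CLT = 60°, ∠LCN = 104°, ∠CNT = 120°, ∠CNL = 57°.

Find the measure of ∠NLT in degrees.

1. ∠CLN = 19°  [△NLC]
2. ∠CTN = 19°  [same arc NC]
3. ∠NCT = 41°  [△NTC]
4. ∠NLT = 41°  [same arc NT]

∠NLT = 41°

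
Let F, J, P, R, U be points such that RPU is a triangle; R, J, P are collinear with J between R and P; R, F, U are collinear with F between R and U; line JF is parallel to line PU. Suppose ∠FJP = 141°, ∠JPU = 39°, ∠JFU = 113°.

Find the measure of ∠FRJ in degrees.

1. ∠FJR = 39°  [linear pair at J on RP]
2. ∠JFR = 67°  [linear pair at F on RU]
3. ∠FRJ = 74°  [△RJF]

∠FRJ = 74°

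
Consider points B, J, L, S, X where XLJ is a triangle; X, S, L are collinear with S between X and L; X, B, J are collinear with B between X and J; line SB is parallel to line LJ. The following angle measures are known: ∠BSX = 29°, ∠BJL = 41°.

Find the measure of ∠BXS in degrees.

1. ∠JLX = 29°  [SB∥LJ, corresponding at S]
2. ∠LJX = 41°  [B on ray JX]
3. ∠JXL = 110°  [△XLJ]
4. ∠BXS = 110°  [S on XL, B on XJ]

∠BXS = 110°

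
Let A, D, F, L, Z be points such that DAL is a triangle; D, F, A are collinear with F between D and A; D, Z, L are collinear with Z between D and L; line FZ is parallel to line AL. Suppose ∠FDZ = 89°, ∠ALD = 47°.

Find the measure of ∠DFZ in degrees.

1. ∠ADL = 89°  [F on DA, Z on DL]
2. ∠DAL = 44°  [△DAL]
3. ∠DFZ = 44°  [FZ∥AL, corresponding at F]

∠DFZ = 44°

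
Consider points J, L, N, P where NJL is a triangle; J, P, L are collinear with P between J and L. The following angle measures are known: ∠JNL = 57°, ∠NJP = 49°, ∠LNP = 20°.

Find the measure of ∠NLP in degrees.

∠NLP = 74°

1. ∠LJN = 49°  [P on ray JL]
2. ∠JLN = 74°  [△NJL]
3. ∠NLP = 74°  [P on ray LJ]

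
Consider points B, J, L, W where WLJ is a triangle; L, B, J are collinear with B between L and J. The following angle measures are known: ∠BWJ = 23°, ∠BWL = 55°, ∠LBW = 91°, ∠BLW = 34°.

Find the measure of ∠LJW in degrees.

1. ∠JBW = 89°  [linear pair at B on LJ]
2. ∠BJW = 68°  [△WBJ]
3. ∠LJW = 68°  [B on ray JL]

∠LJW = 68°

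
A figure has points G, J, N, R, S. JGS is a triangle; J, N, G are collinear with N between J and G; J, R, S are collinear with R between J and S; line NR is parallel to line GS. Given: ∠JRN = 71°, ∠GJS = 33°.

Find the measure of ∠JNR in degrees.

∠JNR = 76°

1. ∠GSJ = 71°  [NR∥GS, corresponding at R]
2. ∠JGS = 76°  [△JGS]
3. ∠JNR = 76°  [NR∥GS, corresponding at N]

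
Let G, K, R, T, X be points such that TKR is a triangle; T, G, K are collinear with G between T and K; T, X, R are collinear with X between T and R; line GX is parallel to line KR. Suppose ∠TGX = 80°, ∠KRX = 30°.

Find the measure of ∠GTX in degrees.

1. ∠RKT = 80°  [GX∥KR, corresponding at G]
2. ∠KRT = 30°  [X on ray RT]
3. ∠KTR = 70°  [△TKR]
4. ∠GTX = 70°  [G on TK, X on TR]

∠GTX = 70°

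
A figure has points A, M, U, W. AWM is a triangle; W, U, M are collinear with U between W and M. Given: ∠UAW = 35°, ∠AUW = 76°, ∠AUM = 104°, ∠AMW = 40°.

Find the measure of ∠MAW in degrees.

∠MAW = 71°

1. ∠AWU = 69°  [△AWU]
2. ∠AWM = 69°  [U on ray WM]
3. ∠MAW = 71°  [△AWM]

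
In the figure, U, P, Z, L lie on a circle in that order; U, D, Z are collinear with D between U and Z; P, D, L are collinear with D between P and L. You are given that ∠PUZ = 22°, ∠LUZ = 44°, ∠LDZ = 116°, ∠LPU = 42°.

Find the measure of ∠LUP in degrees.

∠LUP = 66°

1. ∠PLZ = 22°  [same arc PZ]
2. ∠LPZ = 44°  [same arc ZL]
3. ∠LZP = 114°  [△PZL]
4. ∠LUP = 66°  [cyclic UPZL, opposite ∠U+∠Z]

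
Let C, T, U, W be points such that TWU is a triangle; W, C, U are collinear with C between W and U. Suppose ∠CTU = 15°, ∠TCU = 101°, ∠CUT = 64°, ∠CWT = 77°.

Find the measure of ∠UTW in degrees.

∠UTW = 39°

1. ∠TUW = 64°  [C on ray UW]
2. ∠TWU = 77°  [C on ray WU]
3. ∠UTW = 39°  [△TWU]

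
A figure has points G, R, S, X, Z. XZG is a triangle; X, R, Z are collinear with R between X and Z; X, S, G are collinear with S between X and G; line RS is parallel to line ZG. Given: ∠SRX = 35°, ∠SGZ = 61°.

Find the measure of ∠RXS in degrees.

∠RXS = 84°

1. ∠GZX = 35°  [RS∥ZG, corresponding at R]
2. ∠XGZ = 61°  [S on ray GX]
3. ∠GXZ = 84°  [△XZG]
4. ∠RXS = 84°  [R on XZ, S on XG]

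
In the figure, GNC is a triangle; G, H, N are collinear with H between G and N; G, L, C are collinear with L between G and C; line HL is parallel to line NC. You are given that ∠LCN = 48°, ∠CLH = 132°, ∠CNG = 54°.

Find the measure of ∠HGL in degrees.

1. ∠GLH = 48°  [linear pair at L on GC]
2. ∠GHL = 54°  [HL∥NC, corresponding at H]
3. ∠HGL = 78°  [△GHL]

∠HGL = 78°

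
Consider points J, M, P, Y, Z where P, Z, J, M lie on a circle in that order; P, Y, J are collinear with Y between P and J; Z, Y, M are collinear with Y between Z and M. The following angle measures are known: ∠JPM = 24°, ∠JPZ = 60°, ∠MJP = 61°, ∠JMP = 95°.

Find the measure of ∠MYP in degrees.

∠MYP = 121°

1. ∠JMZ = 60°  [same arc ZJ]
2. ∠JYM = 59°  [△JYM]
3. ∠MYP = 121°  [linear pair at Y on PJ]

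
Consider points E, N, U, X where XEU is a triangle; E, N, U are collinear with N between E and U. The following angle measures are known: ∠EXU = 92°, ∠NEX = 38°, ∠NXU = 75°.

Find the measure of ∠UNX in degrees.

∠UNX = 55°

1. ∠UEX = 38°  [N on ray EU]
2. ∠EUX = 50°  [△XEU]
3. ∠NUX = 50°  [N on ray UE]
4. ∠UNX = 55°  [△XNU]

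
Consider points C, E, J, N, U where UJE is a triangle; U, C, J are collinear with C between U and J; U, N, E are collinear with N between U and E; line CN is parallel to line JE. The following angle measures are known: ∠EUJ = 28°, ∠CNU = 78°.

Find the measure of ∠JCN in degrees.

1. ∠CUN = 28°  [C on UJ, N on UE]
2. ∠NCU = 74°  [△UCN]
3. ∠JCN = 106°  [linear pair at C on UJ]

∠JCN = 106°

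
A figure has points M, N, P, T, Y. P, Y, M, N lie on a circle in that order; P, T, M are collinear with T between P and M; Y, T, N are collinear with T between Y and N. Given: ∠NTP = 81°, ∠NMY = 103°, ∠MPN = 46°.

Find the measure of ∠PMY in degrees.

∠PMY = 53°

1. ∠MTY = 81°  [vertical angles at T]
2. ∠MYN = 46°  [same arc MN]
3. ∠PMY = 53°  [△YTM]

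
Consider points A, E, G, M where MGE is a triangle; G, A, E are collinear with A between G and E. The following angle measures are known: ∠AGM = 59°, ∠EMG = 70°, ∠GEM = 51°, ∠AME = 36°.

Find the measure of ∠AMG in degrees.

1. ∠AEM = 51°  [A on ray EG]
2. ∠EAM = 93°  [△MAE]
3. ∠GAM = 87°  [linear pair at A on GE]
4. ∠AMG = 34°  [△MGA]

∠AMG = 34°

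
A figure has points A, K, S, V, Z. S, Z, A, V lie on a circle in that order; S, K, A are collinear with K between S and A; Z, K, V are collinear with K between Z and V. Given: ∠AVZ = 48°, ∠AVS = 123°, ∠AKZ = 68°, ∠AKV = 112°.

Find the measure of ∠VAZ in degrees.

∠VAZ = 95°

1. ∠SAV = 20°  [△AKV]
2. ∠ASV = 37°  [△SAV]
3. ∠AZV = 37°  [same arc AV]
4. ∠VAZ = 95°  [△ZAV]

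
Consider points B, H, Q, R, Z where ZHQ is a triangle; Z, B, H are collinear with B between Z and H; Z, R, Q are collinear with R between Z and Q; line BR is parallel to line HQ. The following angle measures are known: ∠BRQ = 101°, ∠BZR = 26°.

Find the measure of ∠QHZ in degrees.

1. ∠BRZ = 79°  [linear pair at R on ZQ]
2. ∠RBZ = 75°  [△ZBR]
3. ∠QHZ = 75°  [BR∥HQ, corresponding at B]

∠QHZ = 75°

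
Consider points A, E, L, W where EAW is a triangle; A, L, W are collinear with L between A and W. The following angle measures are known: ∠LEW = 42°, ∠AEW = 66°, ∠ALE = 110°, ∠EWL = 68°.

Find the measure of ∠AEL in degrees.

1. ∠AWE = 68°  [L on ray WA]
2. ∠EAW = 46°  [△EAW]
3. ∠EAL = 46°  [L on ray AW]
4. ∠AEL = 24°  [△EAL]

∠AEL = 24°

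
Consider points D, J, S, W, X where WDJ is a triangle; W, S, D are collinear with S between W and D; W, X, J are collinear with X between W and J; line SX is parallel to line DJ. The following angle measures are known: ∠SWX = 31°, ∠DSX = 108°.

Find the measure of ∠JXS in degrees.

∠JXS = 103°

1. ∠WSX = 72°  [linear pair at S on WD]
2. ∠SXW = 77°  [△WSX]
3. ∠JXS = 103°  [linear pair at X on WJ]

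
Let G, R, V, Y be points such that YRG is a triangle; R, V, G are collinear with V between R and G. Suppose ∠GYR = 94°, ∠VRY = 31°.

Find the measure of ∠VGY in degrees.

∠VGY = 55°

1. ∠GRY = 31°  [V on ray RG]
2. ∠RGY = 55°  [△YRG]
3. ∠VGY = 55°  [V on ray GR]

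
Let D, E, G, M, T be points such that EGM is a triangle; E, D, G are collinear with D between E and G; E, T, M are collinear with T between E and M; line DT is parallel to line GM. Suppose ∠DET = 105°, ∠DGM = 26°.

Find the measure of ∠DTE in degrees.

∠DTE = 49°

1. ∠GEM = 105°  [D on EG, T on EM]
2. ∠EGM = 26°  [D on ray GE]
3. ∠EMG = 49°  [△EGM]
4. ∠DTE = 49°  [DT∥GM, corresponding at T]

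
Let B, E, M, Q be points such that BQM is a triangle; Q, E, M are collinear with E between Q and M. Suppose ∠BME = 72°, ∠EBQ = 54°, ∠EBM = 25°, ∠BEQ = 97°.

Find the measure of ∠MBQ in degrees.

1. ∠BMQ = 72°  [E on ray MQ]
2. ∠BQE = 29°  [△BQE]
3. ∠BQM = 29°  [E on ray QM]
4. ∠MBQ = 79°  [△BQM]

∠MBQ = 79°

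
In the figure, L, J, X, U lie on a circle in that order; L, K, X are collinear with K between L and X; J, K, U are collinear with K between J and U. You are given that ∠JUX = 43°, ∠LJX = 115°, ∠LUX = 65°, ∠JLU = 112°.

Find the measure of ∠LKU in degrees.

∠LKU = 89°

1. ∠JLX = 43°  [same arc JX]
2. ∠JXL = 22°  [△LJX]
3. ∠JXU = 68°  [cyclic LJXU, opposite ∠L+∠X]
4. ∠JUL = 22°  [same arc LJ]
5. ∠UJX = 69°  [△JXU]
6. ∠ULX = 69°  [same arc XU]
7. ∠LKU = 89°  [△LKU]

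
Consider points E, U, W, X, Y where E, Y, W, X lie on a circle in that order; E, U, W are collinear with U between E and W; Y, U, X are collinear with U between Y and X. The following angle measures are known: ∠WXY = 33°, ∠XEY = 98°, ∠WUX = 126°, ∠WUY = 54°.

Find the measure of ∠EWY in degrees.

1. ∠XWY = 82°  [cyclic EYWX, opposite ∠E+∠W]
2. ∠WYX = 65°  [△YWX]
3. ∠EWY = 61°  [△YUW]

∠EWY = 61°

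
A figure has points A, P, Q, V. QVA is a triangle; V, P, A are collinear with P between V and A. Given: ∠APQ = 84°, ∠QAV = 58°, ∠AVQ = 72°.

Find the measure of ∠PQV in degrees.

1. ∠QPV = 96°  [linear pair at P on VA]
2. ∠PVQ = 72°  [P on ray VA]
3. ∠PQV = 12°  [△QVP]

∠PQV = 12°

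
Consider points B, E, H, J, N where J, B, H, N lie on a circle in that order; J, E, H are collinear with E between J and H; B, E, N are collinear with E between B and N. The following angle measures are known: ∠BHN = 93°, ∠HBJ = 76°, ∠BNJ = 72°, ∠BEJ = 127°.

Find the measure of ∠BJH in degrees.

∠BJH = 32°

1. ∠BJN = 87°  [cyclic JBHN, opposite ∠J+∠H]
2. ∠JBN = 21°  [△JBN]
3. ∠BJH = 32°  [△JEB]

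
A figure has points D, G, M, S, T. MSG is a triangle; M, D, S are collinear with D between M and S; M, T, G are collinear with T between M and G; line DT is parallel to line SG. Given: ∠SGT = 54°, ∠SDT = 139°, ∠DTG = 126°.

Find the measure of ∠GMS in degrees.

1. ∠MDT = 41°  [linear pair at D on MS]
2. ∠DTM = 54°  [linear pair at T on MG]
3. ∠DMT = 85°  [△MDT]
4. ∠GMS = 85°  [D on MS, T on MG]

∠GMS = 85°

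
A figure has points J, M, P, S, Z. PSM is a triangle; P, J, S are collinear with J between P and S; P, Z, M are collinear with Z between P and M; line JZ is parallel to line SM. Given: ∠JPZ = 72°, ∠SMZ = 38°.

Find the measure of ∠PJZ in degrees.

∠PJZ = 70°

1. ∠MPS = 72°  [J on PS, Z on PM]
2. ∠PMS = 38°  [Z on ray MP]
3. ∠MSP = 70°  [△PSM]
4. ∠PJZ = 70°  [JZ∥SM, corresponding at J]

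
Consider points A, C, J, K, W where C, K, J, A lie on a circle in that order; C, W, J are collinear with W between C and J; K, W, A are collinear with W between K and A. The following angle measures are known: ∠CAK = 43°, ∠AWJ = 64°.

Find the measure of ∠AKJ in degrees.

∠AKJ = 21°

1. ∠CJK = 43°  [same arc CK]
2. ∠CWK = 64°  [vertical angles at W]
3. ∠JWK = 116°  [linear pair at W on CJ]
4. ∠AKJ = 21°  [△KWJ]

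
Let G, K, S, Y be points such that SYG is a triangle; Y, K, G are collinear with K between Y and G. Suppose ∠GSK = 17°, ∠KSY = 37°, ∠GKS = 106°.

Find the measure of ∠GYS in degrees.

1. ∠SKY = 74°  [linear pair at K on YG]
2. ∠KYS = 69°  [△SYK]
3. ∠GYS = 69°  [K on ray YG]

∠GYS = 69°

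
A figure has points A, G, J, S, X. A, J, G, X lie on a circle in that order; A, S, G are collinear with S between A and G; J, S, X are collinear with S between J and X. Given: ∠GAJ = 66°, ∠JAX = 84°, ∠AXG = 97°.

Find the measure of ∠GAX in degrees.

1. ∠GXJ = 66°  [same arc JG]
2. ∠JGX = 96°  [cyclic AJGX, opposite ∠A+∠G]
3. ∠GJX = 18°  [△JGX]
4. ∠GAX = 18°  [same arc GX]

∠GAX = 18°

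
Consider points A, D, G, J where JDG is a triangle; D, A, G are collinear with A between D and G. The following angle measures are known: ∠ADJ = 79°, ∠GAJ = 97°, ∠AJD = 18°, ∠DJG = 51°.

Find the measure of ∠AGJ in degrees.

1. ∠GDJ = 79°  [A on ray DG]
2. ∠DGJ = 50°  [△JDG]
3. ∠AGJ = 50°  [A on ray GD]

∠AGJ = 50°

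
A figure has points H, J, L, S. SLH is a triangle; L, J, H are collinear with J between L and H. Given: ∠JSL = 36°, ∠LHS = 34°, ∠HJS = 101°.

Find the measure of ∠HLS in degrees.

∠HLS = 65°

1. ∠LJS = 79°  [linear pair at J on LH]
2. ∠JLS = 65°  [△SLJ]
3. ∠HLS = 65°  [J on ray LH]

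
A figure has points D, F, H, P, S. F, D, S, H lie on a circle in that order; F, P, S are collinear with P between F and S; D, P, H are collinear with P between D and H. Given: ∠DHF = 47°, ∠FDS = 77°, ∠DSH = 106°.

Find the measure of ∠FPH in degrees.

∠FPH = 115°

1. ∠DSF = 47°  [same arc FD]
2. ∠DFS = 56°  [△FDS]
3. ∠DHS = 56°  [same arc DS]
4. ∠HDS = 18°  [△DSH]
5. ∠HFS = 18°  [same arc SH]
6. ∠FPH = 115°  [△FPH]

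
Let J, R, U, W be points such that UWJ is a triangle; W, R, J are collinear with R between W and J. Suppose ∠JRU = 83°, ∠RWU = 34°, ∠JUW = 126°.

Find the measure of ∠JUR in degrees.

1. ∠JWU = 34°  [R on ray WJ]
2. ∠UJW = 20°  [△UWJ]
3. ∠RJU = 20°  [R on ray JW]
4. ∠JUR = 77°  [△URJ]

∠JUR = 77°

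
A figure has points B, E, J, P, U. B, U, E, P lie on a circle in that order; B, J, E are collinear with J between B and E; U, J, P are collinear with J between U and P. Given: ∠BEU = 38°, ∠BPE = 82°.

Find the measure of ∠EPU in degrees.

1. ∠BUE = 98°  [cyclic BUEP, opposite ∠U+∠P]
2. ∠EBU = 44°  [△BUE]
3. ∠EPU = 44°  [same arc UE]

∠EPU = 44°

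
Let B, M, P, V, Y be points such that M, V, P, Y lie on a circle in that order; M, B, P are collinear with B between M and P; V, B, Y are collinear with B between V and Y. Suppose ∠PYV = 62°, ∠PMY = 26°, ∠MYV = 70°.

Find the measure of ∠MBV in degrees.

∠MBV = 96°

1. ∠PVY = 26°  [same arc PY]
2. ∠MPV = 70°  [same arc MV]
3. ∠PBV = 84°  [△VBP]
4. ∠MBV = 96°  [linear pair at B on MP]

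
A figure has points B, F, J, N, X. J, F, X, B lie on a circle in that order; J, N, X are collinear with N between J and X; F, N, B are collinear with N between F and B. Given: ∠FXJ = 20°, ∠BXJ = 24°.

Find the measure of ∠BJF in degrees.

∠BJF = 136°

1. ∠FBJ = 20°  [same arc JF]
2. ∠BFJ = 24°  [same arc JB]
3. ∠BJF = 136°  [△JFB]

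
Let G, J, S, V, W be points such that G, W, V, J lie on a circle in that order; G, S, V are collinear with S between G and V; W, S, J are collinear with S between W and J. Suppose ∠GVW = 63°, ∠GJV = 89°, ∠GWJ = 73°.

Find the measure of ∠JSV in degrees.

∠JSV = 81°

1. ∠GWV = 91°  [cyclic GWVJ, opposite ∠W+∠J]
2. ∠GVJ = 73°  [same arc GJ]
3. ∠VGW = 26°  [△GWV]
4. ∠VJW = 26°  [same arc WV]
5. ∠JSV = 81°  [△VSJ]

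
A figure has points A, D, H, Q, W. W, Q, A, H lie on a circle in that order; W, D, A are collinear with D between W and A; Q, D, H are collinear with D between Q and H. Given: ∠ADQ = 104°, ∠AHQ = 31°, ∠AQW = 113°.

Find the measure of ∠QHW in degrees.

1. ∠AWQ = 31°  [same arc QA]
2. ∠QAW = 36°  [△WQA]
3. ∠QHW = 36°  [same arc WQ]

∠QHW = 36°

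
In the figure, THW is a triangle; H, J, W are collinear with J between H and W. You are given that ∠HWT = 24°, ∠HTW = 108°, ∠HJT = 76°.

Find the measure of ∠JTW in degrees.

1. ∠JWT = 24°  [J on ray WH]
2. ∠TJW = 104°  [linear pair at J on HW]
3. ∠JTW = 52°  [△TJW]

∠JTW = 52°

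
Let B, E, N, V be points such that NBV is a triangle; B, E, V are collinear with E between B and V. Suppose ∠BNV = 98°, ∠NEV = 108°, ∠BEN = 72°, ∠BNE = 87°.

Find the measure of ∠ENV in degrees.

∠ENV = 11°

1. ∠EBN = 21°  [△NBE]
2. ∠NBV = 21°  [E on ray BV]
3. ∠BVN = 61°  [△NBV]
4. ∠EVN = 61°  [E on ray VB]
5. ∠ENV = 11°  [△NEV]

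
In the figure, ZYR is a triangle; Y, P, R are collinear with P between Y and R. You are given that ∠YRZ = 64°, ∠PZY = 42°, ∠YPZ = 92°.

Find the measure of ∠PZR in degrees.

∠PZR = 28°

1. ∠PRZ = 64°  [P on ray RY]
2. ∠RPZ = 88°  [linear pair at P on YR]
3. ∠PZR = 28°  [△ZPR]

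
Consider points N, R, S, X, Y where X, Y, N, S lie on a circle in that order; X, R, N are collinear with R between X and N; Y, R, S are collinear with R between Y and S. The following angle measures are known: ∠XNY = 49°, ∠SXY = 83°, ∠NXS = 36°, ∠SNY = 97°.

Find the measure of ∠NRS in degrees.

∠NRS = 85°

1. ∠XSY = 49°  [same arc XY]
2. ∠SRX = 95°  [△XRS]
3. ∠NRS = 85°  [linear pair at R on XN]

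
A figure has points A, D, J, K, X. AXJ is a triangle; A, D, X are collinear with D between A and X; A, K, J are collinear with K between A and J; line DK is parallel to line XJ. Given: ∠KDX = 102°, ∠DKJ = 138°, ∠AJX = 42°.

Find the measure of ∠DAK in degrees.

∠DAK = 60°

1. ∠ADK = 78°  [linear pair at D on AX]
2. ∠AKD = 42°  [linear pair at K on AJ]
3. ∠DAK = 60°  [△ADK]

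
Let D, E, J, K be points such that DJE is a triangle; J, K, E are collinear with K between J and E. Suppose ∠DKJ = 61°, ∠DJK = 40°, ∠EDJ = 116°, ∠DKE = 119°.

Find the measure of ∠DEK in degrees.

∠DEK = 24°

1. ∠DJE = 40°  [K on ray JE]
2. ∠DEJ = 24°  [△DJE]
3. ∠DEK = 24°  [K on ray EJ]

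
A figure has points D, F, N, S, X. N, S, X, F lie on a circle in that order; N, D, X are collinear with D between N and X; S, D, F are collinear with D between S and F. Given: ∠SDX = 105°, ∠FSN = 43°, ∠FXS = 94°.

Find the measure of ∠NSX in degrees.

1. ∠NDS = 75°  [linear pair at D on NX]
2. ∠SNX = 62°  [△NDS]
3. ∠FNS = 86°  [cyclic NSXF, opposite ∠N+∠X]
4. ∠NFS = 51°  [△NSF]
5. ∠NXS = 51°  [same arc NS]
6. ∠NSX = 67°  [△NSX]

∠NSX = 67°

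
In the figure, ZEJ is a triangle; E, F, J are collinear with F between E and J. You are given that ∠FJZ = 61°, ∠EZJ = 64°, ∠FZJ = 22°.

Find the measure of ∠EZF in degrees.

1. ∠JFZ = 97°  [△ZFJ]
2. ∠EJZ = 61°  [F on ray JE]
3. ∠JEZ = 55°  [△ZEJ]
4. ∠EFZ = 83°  [linear pair at F on EJ]
5. ∠FEZ = 55°  [F on ray EJ]
6. ∠EZF = 42°  [△ZEF]

∠EZF = 42°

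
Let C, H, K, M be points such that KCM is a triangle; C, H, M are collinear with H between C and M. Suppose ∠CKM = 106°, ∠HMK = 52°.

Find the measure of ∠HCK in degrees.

1. ∠CMK = 52°  [H on ray MC]
2. ∠KCM = 22°  [△KCM]
3. ∠HCK = 22°  [H on ray CM]

∠HCK = 22°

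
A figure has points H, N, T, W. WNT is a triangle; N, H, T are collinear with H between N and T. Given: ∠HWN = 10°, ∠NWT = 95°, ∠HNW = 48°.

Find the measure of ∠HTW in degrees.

∠HTW = 37°

1. ∠TNW = 48°  [H on ray NT]
2. ∠NTW = 37°  [△WNT]
3. ∠HTW = 37°  [H on ray TN]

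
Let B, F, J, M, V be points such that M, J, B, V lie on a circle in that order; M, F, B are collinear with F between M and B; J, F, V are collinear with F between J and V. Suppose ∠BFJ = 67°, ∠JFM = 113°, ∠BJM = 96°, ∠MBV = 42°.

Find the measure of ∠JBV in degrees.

∠JBV = 101°

1. ∠BFV = 113°  [vertical angles at F]
2. ∠BVM = 84°  [cyclic MJBV, opposite ∠J+∠V]
3. ∠BMV = 54°  [△MBV]
4. ∠BVJ = 25°  [△BFV]
5. ∠BJV = 54°  [same arc BV]
6. ∠JBV = 101°  [△JBV]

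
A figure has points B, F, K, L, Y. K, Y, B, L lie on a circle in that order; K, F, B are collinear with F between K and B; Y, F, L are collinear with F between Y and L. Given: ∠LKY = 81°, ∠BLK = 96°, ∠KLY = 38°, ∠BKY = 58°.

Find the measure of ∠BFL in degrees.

∠BFL = 61°

1. ∠KYL = 61°  [△KYL]
2. ∠BLY = 58°  [same arc YB]
3. ∠KBL = 61°  [same arc KL]
4. ∠BFL = 61°  [△BFL]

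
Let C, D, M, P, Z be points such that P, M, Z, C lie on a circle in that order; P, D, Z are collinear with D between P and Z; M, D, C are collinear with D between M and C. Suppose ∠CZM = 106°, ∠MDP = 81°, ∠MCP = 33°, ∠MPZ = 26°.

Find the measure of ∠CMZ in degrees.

1. ∠MDZ = 99°  [linear pair at D on PZ]
2. ∠MZP = 33°  [same arc PM]
3. ∠CMZ = 48°  [△MDZ]

∠CMZ = 48°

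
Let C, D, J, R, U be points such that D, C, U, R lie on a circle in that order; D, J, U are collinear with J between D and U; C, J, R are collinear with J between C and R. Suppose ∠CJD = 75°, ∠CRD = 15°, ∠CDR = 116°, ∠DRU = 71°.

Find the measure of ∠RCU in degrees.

∠RCU = 60°

1. ∠CJU = 105°  [linear pair at J on DU]
2. ∠CUD = 15°  [same arc DC]
3. ∠RCU = 60°  [△CJU]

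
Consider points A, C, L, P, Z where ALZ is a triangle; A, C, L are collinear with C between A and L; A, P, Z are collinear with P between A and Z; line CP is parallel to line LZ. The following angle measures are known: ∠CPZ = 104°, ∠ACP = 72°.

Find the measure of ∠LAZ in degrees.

1. ∠APC = 76°  [linear pair at P on AZ]
2. ∠CAP = 32°  [△ACP]
3. ∠LAZ = 32°  [C on AL, P on AZ]

∠LAZ = 32°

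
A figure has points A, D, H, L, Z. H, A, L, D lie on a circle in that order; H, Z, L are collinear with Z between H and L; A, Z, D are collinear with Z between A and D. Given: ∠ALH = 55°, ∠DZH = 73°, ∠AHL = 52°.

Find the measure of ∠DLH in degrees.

1. ∠DZL = 107°  [linear pair at Z on HL]
2. ∠ADL = 52°  [same arc AL]
3. ∠DLH = 21°  [△LZD]

∠DLH = 21°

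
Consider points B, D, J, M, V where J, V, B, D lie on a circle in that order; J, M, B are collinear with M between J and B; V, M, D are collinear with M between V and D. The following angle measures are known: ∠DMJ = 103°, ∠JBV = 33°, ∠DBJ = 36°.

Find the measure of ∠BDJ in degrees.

∠BDJ = 100°

1. ∠JDV = 33°  [same arc JV]
2. ∠BJD = 44°  [△JMD]
3. ∠BDJ = 100°  [△JBD]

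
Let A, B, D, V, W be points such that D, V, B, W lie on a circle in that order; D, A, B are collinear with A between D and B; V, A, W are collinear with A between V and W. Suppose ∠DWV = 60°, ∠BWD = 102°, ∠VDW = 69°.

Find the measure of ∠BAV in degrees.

1. ∠DBV = 60°  [same arc DV]
2. ∠DVW = 51°  [△DVW]
3. ∠BVD = 78°  [cyclic DVBW, opposite ∠V+∠W]
4. ∠BDV = 42°  [△DVB]
5. ∠DAV = 87°  [△DAV]
6. ∠BAV = 93°  [linear pair at A on DB]

∠BAV = 93°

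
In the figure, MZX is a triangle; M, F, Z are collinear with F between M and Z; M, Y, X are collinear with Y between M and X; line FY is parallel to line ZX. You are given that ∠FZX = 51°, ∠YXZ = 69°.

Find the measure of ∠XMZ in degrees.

∠XMZ = 60°

1. ∠MZX = 51°  [F on ray ZM]
2. ∠MXZ = 69°  [Y on ray XM]
3. ∠XMZ = 60°  [△MZX]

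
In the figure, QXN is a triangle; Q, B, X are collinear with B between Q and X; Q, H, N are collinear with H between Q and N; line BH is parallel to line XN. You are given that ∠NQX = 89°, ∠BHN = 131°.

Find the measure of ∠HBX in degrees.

1. ∠BQH = 89°  [B on QX, H on QN]
2. ∠BHQ = 49°  [linear pair at H on QN]
3. ∠HBQ = 42°  [△QBH]
4. ∠HBX = 138°  [linear pair at B on QX]

∠HBX = 138°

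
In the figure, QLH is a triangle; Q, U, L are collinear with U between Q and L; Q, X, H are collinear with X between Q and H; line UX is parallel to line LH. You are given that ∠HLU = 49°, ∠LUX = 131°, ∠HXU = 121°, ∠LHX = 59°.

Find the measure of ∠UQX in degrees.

1. ∠QUX = 49°  [linear pair at U on QL]
2. ∠QXU = 59°  [linear pair at X on QH]
3. ∠UQX = 72°  [△QUX]

∠UQX = 72°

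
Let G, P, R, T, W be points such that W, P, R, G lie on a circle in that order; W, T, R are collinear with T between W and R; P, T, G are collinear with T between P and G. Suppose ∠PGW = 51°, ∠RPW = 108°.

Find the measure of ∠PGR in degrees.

∠PGR = 21°

1. ∠PRW = 51°  [same arc WP]
2. ∠PWR = 21°  [△WPR]
3. ∠PGR = 21°  [same arc PR]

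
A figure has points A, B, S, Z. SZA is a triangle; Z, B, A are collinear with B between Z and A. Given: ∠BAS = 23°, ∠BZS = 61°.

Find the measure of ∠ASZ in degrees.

1. ∠SAZ = 23°  [B on ray AZ]
2. ∠AZS = 61°  [B on ray ZA]
3. ∠ASZ = 96°  [△SZA]

∠ASZ = 96°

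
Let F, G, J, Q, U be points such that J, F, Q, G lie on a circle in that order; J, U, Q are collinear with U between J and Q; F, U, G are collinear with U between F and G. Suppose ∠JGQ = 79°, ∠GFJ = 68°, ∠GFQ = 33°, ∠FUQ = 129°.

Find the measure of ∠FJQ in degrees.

1. ∠JFQ = 101°  [cyclic JFQG, opposite ∠F+∠G]
2. ∠FQJ = 18°  [△FUQ]
3. ∠FJQ = 61°  [△JFQ]

∠FJQ = 61°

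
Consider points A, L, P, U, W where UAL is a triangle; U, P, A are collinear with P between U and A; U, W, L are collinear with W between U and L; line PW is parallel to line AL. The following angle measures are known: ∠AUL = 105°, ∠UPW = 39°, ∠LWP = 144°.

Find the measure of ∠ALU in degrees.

1. ∠PUW = 105°  [P on UA, W on UL]
2. ∠PWU = 36°  [△UPW]
3. ∠ALU = 36°  [PW∥AL, corresponding at W]

∠ALU = 36°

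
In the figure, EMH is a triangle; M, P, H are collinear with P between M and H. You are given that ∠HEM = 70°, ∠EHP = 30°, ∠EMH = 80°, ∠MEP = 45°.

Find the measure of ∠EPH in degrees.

1. ∠EMP = 80°  [P on ray MH]
2. ∠EPM = 55°  [△EMP]
3. ∠EPH = 125°  [linear pair at P on MH]

∠EPH = 125°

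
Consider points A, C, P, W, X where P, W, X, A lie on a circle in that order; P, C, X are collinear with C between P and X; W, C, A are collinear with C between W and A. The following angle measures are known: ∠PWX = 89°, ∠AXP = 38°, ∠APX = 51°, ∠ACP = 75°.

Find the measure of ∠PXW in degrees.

∠PXW = 54°

1. ∠AWX = 51°  [same arc XA]
2. ∠WCX = 75°  [vertical angles at C]
3. ∠PXW = 54°  [△WCX]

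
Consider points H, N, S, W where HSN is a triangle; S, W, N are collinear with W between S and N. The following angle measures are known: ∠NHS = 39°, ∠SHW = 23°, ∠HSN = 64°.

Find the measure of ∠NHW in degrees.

1. ∠HNS = 77°  [△HSN]
2. ∠HSW = 64°  [W on ray SN]
3. ∠HNW = 77°  [W on ray NS]
4. ∠HWS = 93°  [△HSW]
5. ∠HWN = 87°  [linear pair at W on SN]
6. ∠NHW = 16°  [△HWN]

∠NHW = 16°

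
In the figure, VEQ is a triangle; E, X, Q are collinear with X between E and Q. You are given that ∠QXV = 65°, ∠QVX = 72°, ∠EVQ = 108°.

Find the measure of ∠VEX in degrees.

∠VEX = 29°

1. ∠VQX = 43°  [△VXQ]
2. ∠EQV = 43°  [X on ray QE]
3. ∠QEV = 29°  [△VEQ]
4. ∠VEX = 29°  [X on ray EQ]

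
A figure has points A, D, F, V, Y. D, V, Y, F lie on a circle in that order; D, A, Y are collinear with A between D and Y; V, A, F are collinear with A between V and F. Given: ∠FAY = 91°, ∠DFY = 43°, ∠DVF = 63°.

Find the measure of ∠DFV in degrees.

1. ∠DAV = 91°  [vertical angles at A]
2. ∠DVY = 137°  [cyclic DVYF, opposite ∠V+∠F]
3. ∠VDY = 26°  [△DAV]
4. ∠DYV = 17°  [△DVY]
5. ∠DFV = 17°  [same arc DV]

∠DFV = 17°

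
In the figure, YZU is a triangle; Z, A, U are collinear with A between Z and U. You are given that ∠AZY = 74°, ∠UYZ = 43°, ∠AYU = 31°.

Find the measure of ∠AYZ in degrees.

1. ∠UZY = 74°  [A on ray ZU]
2. ∠YUZ = 63°  [△YZU]
3. ∠AUY = 63°  [A on ray UZ]
4. ∠UAY = 86°  [△YAU]
5. ∠YAZ = 94°  [linear pair at A on ZU]
6. ∠AYZ = 12°  [△YZA]

∠AYZ = 12°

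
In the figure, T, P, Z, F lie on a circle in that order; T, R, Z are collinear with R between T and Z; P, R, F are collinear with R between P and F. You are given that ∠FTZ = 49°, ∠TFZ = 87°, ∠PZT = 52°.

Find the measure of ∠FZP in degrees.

∠FZP = 96°

1. ∠FZT = 44°  [△TZF]
2. ∠PFT = 52°  [same arc TP]
3. ∠FPT = 44°  [same arc TF]
4. ∠FTP = 84°  [△TPF]
5. ∠FZP = 96°  [cyclic TPZF, opposite ∠T+∠Z]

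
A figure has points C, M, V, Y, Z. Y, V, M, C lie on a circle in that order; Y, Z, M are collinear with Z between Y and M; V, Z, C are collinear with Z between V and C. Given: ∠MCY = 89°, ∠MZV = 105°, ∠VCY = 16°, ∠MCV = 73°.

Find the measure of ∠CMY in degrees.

1. ∠CZY = 105°  [vertical angles at Z]
2. ∠CYM = 59°  [△YZC]
3. ∠CMY = 32°  [△YMC]

∠CMY = 32°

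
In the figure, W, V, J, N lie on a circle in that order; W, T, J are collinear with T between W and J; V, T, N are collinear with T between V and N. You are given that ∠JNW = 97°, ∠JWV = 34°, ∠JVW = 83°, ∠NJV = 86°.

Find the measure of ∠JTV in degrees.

1. ∠JNV = 34°  [same arc VJ]
2. ∠VJW = 63°  [△WVJ]
3. ∠JVN = 60°  [△VJN]
4. ∠JTV = 57°  [△VTJ]

∠JTV = 57°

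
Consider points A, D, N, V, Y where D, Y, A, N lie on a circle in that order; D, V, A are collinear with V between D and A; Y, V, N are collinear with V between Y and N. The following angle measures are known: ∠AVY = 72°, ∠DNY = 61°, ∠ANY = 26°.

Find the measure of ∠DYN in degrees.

1. ∠DVY = 108°  [linear pair at V on DA]
2. ∠ADY = 26°  [same arc YA]
3. ∠DYN = 46°  [△DVY]

∠DYN = 46°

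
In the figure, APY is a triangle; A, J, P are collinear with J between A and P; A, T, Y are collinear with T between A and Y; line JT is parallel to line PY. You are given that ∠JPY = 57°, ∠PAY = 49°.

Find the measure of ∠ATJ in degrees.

∠ATJ = 74°

1. ∠APY = 57°  [J on ray PA]
2. ∠AYP = 74°  [△APY]
3. ∠ATJ = 74°  [JT∥PY, corresponding at T]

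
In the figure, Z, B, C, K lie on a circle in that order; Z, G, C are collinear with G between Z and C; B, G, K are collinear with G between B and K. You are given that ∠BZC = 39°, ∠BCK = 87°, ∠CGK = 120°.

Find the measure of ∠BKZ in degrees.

∠BKZ = 66°

1. ∠BKC = 39°  [same arc BC]
2. ∠CBK = 54°  [△BCK]
3. ∠KGZ = 60°  [linear pair at G on ZC]
4. ∠CZK = 54°  [same arc CK]
5. ∠BKZ = 66°  [△ZGK]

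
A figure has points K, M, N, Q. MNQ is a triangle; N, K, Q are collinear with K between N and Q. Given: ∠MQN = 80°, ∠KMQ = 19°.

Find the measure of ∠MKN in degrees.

∠MKN = 99°

1. ∠KQM = 80°  [K on ray QN]
2. ∠MKQ = 81°  [△MKQ]
3. ∠MKN = 99°  [linear pair at K on NQ]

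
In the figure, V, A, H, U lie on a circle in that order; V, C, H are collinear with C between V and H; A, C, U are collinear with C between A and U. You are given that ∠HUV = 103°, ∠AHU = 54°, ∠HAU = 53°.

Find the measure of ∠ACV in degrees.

∠ACV = 83°

1. ∠AUH = 73°  [△AHU]
2. ∠HVU = 53°  [same arc HU]
3. ∠AVH = 73°  [same arc AH]
4. ∠UHV = 24°  [△VHU]
5. ∠UAV = 24°  [same arc VU]
6. ∠ACV = 83°  [△VCA]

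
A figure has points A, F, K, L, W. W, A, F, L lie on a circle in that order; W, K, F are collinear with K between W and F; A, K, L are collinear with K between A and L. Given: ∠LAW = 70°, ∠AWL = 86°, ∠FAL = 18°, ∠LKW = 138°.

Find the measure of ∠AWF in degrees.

1. ∠AFL = 94°  [cyclic WAFL, opposite ∠W+∠F]
2. ∠ALF = 68°  [△AFL]
3. ∠AWF = 68°  [same arc AF]

∠AWF = 68°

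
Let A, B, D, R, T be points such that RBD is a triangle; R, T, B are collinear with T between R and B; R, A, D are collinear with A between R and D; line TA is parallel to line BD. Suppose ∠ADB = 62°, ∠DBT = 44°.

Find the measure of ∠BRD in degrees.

∠BRD = 74°

1. ∠BDR = 62°  [A on ray DR]
2. ∠DBR = 44°  [T on ray BR]
3. ∠BRD = 74°  [△RBD]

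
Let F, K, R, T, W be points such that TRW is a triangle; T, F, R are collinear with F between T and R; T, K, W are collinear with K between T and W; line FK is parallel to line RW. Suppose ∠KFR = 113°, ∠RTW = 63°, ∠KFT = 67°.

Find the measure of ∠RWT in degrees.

1. ∠FTK = 63°  [F on TR, K on TW]
2. ∠FKT = 50°  [△TFK]
3. ∠RWT = 50°  [FK∥RW, corresponding at K]

∠RWT = 50°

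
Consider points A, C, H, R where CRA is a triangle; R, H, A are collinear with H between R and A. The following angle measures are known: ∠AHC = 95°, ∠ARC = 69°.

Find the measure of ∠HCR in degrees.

∠HCR = 26°

1. ∠CHR = 85°  [linear pair at H on RA]
2. ∠CRH = 69°  [H on ray RA]
3. ∠HCR = 26°  [△CRH]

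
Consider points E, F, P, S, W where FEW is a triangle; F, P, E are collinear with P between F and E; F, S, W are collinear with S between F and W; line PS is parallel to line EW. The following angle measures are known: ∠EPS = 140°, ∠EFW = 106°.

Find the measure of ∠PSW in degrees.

1. ∠FPS = 40°  [linear pair at P on FE]
2. ∠PFS = 106°  [P on FE, S on FW]
3. ∠FSP = 34°  [△FPS]
4. ∠PSW = 146°  [linear pair at S on FW]

∠PSW = 146°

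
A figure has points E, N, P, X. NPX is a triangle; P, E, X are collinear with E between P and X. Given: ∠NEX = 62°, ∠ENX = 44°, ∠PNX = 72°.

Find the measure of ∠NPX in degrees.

1. ∠EXN = 74°  [△NEX]
2. ∠NXP = 74°  [E on ray XP]
3. ∠NPX = 34°  [△NPX]

∠NPX = 34°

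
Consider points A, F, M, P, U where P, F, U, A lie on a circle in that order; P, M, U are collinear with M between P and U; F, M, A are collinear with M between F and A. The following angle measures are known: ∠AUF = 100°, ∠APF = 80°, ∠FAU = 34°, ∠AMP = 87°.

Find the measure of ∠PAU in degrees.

∠PAU = 81°

1. ∠AFU = 46°  [△FUA]
2. ∠AMU = 93°  [linear pair at M on PU]
3. ∠APU = 46°  [same arc UA]
4. ∠AUP = 53°  [△UMA]
5. ∠PAU = 81°  [△PUA]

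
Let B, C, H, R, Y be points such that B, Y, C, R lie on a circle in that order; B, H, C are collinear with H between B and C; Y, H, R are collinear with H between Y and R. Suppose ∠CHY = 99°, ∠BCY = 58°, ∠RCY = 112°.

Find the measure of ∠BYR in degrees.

1. ∠BRY = 58°  [same arc BY]
2. ∠RBY = 68°  [cyclic BYCR, opposite ∠B+∠C]
3. ∠BYR = 54°  [△BYR]

∠BYR = 54°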